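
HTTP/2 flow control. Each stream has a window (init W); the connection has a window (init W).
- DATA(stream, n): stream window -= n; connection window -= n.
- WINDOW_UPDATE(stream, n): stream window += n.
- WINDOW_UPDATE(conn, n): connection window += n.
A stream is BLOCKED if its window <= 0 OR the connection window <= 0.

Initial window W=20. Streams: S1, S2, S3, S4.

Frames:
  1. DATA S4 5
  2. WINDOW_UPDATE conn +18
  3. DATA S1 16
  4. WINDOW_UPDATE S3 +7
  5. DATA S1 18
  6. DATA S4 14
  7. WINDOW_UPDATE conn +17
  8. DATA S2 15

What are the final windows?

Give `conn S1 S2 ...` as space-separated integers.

Op 1: conn=15 S1=20 S2=20 S3=20 S4=15 blocked=[]
Op 2: conn=33 S1=20 S2=20 S3=20 S4=15 blocked=[]
Op 3: conn=17 S1=4 S2=20 S3=20 S4=15 blocked=[]
Op 4: conn=17 S1=4 S2=20 S3=27 S4=15 blocked=[]
Op 5: conn=-1 S1=-14 S2=20 S3=27 S4=15 blocked=[1, 2, 3, 4]
Op 6: conn=-15 S1=-14 S2=20 S3=27 S4=1 blocked=[1, 2, 3, 4]
Op 7: conn=2 S1=-14 S2=20 S3=27 S4=1 blocked=[1]
Op 8: conn=-13 S1=-14 S2=5 S3=27 S4=1 blocked=[1, 2, 3, 4]

Answer: -13 -14 5 27 1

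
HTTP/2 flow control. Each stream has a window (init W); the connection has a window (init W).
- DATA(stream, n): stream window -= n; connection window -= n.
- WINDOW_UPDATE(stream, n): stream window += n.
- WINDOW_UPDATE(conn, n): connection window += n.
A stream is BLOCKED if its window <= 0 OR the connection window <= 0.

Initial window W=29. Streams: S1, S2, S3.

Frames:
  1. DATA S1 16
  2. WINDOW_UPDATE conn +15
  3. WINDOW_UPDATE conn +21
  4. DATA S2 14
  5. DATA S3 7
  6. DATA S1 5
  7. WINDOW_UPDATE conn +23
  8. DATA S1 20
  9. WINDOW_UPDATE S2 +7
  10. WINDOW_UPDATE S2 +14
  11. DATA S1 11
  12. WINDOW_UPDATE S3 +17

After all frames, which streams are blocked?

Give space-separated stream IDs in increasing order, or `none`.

Op 1: conn=13 S1=13 S2=29 S3=29 blocked=[]
Op 2: conn=28 S1=13 S2=29 S3=29 blocked=[]
Op 3: conn=49 S1=13 S2=29 S3=29 blocked=[]
Op 4: conn=35 S1=13 S2=15 S3=29 blocked=[]
Op 5: conn=28 S1=13 S2=15 S3=22 blocked=[]
Op 6: conn=23 S1=8 S2=15 S3=22 blocked=[]
Op 7: conn=46 S1=8 S2=15 S3=22 blocked=[]
Op 8: conn=26 S1=-12 S2=15 S3=22 blocked=[1]
Op 9: conn=26 S1=-12 S2=22 S3=22 blocked=[1]
Op 10: conn=26 S1=-12 S2=36 S3=22 blocked=[1]
Op 11: conn=15 S1=-23 S2=36 S3=22 blocked=[1]
Op 12: conn=15 S1=-23 S2=36 S3=39 blocked=[1]

Answer: S1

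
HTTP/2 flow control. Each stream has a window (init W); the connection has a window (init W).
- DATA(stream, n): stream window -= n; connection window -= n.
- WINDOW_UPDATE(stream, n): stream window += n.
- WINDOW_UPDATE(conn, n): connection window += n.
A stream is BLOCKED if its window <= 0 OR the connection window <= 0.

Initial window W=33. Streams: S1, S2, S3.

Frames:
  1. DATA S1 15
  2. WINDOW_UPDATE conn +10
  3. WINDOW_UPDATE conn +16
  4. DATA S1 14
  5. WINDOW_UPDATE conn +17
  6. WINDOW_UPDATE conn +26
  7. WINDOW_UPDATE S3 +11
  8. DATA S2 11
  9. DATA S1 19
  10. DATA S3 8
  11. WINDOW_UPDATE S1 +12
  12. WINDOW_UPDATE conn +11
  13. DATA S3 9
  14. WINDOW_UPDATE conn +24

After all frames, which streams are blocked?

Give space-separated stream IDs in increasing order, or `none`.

Answer: S1

Derivation:
Op 1: conn=18 S1=18 S2=33 S3=33 blocked=[]
Op 2: conn=28 S1=18 S2=33 S3=33 blocked=[]
Op 3: conn=44 S1=18 S2=33 S3=33 blocked=[]
Op 4: conn=30 S1=4 S2=33 S3=33 blocked=[]
Op 5: conn=47 S1=4 S2=33 S3=33 blocked=[]
Op 6: conn=73 S1=4 S2=33 S3=33 blocked=[]
Op 7: conn=73 S1=4 S2=33 S3=44 blocked=[]
Op 8: conn=62 S1=4 S2=22 S3=44 blocked=[]
Op 9: conn=43 S1=-15 S2=22 S3=44 blocked=[1]
Op 10: conn=35 S1=-15 S2=22 S3=36 blocked=[1]
Op 11: conn=35 S1=-3 S2=22 S3=36 blocked=[1]
Op 12: conn=46 S1=-3 S2=22 S3=36 blocked=[1]
Op 13: conn=37 S1=-3 S2=22 S3=27 blocked=[1]
Op 14: conn=61 S1=-3 S2=22 S3=27 blocked=[1]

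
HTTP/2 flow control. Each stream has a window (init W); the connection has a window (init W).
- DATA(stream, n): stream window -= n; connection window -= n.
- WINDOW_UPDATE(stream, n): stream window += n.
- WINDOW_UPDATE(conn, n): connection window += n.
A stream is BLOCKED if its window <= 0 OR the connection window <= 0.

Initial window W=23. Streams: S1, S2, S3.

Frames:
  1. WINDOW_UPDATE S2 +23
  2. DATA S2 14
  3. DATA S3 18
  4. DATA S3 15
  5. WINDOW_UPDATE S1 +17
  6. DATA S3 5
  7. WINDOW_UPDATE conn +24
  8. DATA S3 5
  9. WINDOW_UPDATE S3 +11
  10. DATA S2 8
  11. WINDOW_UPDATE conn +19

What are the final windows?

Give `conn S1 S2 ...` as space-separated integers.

Answer: 1 40 24 -9

Derivation:
Op 1: conn=23 S1=23 S2=46 S3=23 blocked=[]
Op 2: conn=9 S1=23 S2=32 S3=23 blocked=[]
Op 3: conn=-9 S1=23 S2=32 S3=5 blocked=[1, 2, 3]
Op 4: conn=-24 S1=23 S2=32 S3=-10 blocked=[1, 2, 3]
Op 5: conn=-24 S1=40 S2=32 S3=-10 blocked=[1, 2, 3]
Op 6: conn=-29 S1=40 S2=32 S3=-15 blocked=[1, 2, 3]
Op 7: conn=-5 S1=40 S2=32 S3=-15 blocked=[1, 2, 3]
Op 8: conn=-10 S1=40 S2=32 S3=-20 blocked=[1, 2, 3]
Op 9: conn=-10 S1=40 S2=32 S3=-9 blocked=[1, 2, 3]
Op 10: conn=-18 S1=40 S2=24 S3=-9 blocked=[1, 2, 3]
Op 11: conn=1 S1=40 S2=24 S3=-9 blocked=[3]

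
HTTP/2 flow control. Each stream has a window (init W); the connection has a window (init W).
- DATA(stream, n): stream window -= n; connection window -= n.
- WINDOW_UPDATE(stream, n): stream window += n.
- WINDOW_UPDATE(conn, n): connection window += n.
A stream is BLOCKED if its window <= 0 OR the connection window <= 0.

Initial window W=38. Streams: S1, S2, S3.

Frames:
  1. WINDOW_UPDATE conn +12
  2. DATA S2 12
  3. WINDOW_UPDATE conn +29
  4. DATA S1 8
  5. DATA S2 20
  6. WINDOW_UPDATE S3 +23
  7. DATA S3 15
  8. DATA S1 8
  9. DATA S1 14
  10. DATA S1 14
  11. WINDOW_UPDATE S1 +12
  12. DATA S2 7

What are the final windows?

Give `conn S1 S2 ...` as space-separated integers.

Answer: -19 6 -1 46

Derivation:
Op 1: conn=50 S1=38 S2=38 S3=38 blocked=[]
Op 2: conn=38 S1=38 S2=26 S3=38 blocked=[]
Op 3: conn=67 S1=38 S2=26 S3=38 blocked=[]
Op 4: conn=59 S1=30 S2=26 S3=38 blocked=[]
Op 5: conn=39 S1=30 S2=6 S3=38 blocked=[]
Op 6: conn=39 S1=30 S2=6 S3=61 blocked=[]
Op 7: conn=24 S1=30 S2=6 S3=46 blocked=[]
Op 8: conn=16 S1=22 S2=6 S3=46 blocked=[]
Op 9: conn=2 S1=8 S2=6 S3=46 blocked=[]
Op 10: conn=-12 S1=-6 S2=6 S3=46 blocked=[1, 2, 3]
Op 11: conn=-12 S1=6 S2=6 S3=46 blocked=[1, 2, 3]
Op 12: conn=-19 S1=6 S2=-1 S3=46 blocked=[1, 2, 3]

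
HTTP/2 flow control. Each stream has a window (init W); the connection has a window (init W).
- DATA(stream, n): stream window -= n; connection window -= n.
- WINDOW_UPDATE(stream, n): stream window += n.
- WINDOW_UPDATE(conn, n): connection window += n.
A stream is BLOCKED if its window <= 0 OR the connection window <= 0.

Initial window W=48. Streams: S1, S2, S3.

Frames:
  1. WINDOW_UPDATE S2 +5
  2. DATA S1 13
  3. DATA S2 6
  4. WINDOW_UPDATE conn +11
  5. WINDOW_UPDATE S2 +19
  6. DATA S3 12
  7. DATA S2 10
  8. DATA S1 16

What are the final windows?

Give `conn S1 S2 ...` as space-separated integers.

Op 1: conn=48 S1=48 S2=53 S3=48 blocked=[]
Op 2: conn=35 S1=35 S2=53 S3=48 blocked=[]
Op 3: conn=29 S1=35 S2=47 S3=48 blocked=[]
Op 4: conn=40 S1=35 S2=47 S3=48 blocked=[]
Op 5: conn=40 S1=35 S2=66 S3=48 blocked=[]
Op 6: conn=28 S1=35 S2=66 S3=36 blocked=[]
Op 7: conn=18 S1=35 S2=56 S3=36 blocked=[]
Op 8: conn=2 S1=19 S2=56 S3=36 blocked=[]

Answer: 2 19 56 36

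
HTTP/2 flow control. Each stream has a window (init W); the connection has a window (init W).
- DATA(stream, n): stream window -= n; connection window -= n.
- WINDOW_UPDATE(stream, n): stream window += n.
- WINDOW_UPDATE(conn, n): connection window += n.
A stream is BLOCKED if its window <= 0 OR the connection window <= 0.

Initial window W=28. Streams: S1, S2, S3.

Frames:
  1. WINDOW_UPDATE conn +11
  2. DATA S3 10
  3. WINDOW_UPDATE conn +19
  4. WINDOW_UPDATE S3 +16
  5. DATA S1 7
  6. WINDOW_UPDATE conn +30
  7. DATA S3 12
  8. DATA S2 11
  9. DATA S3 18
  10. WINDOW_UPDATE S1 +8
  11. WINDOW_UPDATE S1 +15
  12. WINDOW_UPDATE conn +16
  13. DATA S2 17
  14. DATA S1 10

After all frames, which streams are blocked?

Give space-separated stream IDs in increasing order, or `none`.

Op 1: conn=39 S1=28 S2=28 S3=28 blocked=[]
Op 2: conn=29 S1=28 S2=28 S3=18 blocked=[]
Op 3: conn=48 S1=28 S2=28 S3=18 blocked=[]
Op 4: conn=48 S1=28 S2=28 S3=34 blocked=[]
Op 5: conn=41 S1=21 S2=28 S3=34 blocked=[]
Op 6: conn=71 S1=21 S2=28 S3=34 blocked=[]
Op 7: conn=59 S1=21 S2=28 S3=22 blocked=[]
Op 8: conn=48 S1=21 S2=17 S3=22 blocked=[]
Op 9: conn=30 S1=21 S2=17 S3=4 blocked=[]
Op 10: conn=30 S1=29 S2=17 S3=4 blocked=[]
Op 11: conn=30 S1=44 S2=17 S3=4 blocked=[]
Op 12: conn=46 S1=44 S2=17 S3=4 blocked=[]
Op 13: conn=29 S1=44 S2=0 S3=4 blocked=[2]
Op 14: conn=19 S1=34 S2=0 S3=4 blocked=[2]

Answer: S2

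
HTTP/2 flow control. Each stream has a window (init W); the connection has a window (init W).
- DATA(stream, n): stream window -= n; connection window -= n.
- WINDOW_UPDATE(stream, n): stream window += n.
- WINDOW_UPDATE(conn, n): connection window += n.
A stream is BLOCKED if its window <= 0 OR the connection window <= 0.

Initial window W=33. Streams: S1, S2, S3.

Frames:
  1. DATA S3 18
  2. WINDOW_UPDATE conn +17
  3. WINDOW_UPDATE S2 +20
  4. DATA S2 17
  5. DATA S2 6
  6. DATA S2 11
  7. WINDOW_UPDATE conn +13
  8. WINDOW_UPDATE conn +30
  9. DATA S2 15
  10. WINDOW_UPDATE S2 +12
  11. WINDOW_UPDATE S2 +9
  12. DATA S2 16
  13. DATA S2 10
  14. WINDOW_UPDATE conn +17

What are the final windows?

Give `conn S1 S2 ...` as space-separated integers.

Answer: 17 33 -1 15

Derivation:
Op 1: conn=15 S1=33 S2=33 S3=15 blocked=[]
Op 2: conn=32 S1=33 S2=33 S3=15 blocked=[]
Op 3: conn=32 S1=33 S2=53 S3=15 blocked=[]
Op 4: conn=15 S1=33 S2=36 S3=15 blocked=[]
Op 5: conn=9 S1=33 S2=30 S3=15 blocked=[]
Op 6: conn=-2 S1=33 S2=19 S3=15 blocked=[1, 2, 3]
Op 7: conn=11 S1=33 S2=19 S3=15 blocked=[]
Op 8: conn=41 S1=33 S2=19 S3=15 blocked=[]
Op 9: conn=26 S1=33 S2=4 S3=15 blocked=[]
Op 10: conn=26 S1=33 S2=16 S3=15 blocked=[]
Op 11: conn=26 S1=33 S2=25 S3=15 blocked=[]
Op 12: conn=10 S1=33 S2=9 S3=15 blocked=[]
Op 13: conn=0 S1=33 S2=-1 S3=15 blocked=[1, 2, 3]
Op 14: conn=17 S1=33 S2=-1 S3=15 blocked=[2]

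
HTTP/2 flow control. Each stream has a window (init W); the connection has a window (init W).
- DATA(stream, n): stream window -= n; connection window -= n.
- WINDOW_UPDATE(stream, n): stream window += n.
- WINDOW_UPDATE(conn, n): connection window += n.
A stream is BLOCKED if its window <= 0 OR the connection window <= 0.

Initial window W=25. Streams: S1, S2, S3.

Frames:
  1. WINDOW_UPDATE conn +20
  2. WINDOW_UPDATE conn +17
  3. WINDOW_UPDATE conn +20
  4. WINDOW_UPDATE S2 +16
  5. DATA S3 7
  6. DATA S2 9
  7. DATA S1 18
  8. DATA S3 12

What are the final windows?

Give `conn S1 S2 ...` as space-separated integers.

Op 1: conn=45 S1=25 S2=25 S3=25 blocked=[]
Op 2: conn=62 S1=25 S2=25 S3=25 blocked=[]
Op 3: conn=82 S1=25 S2=25 S3=25 blocked=[]
Op 4: conn=82 S1=25 S2=41 S3=25 blocked=[]
Op 5: conn=75 S1=25 S2=41 S3=18 blocked=[]
Op 6: conn=66 S1=25 S2=32 S3=18 blocked=[]
Op 7: conn=48 S1=7 S2=32 S3=18 blocked=[]
Op 8: conn=36 S1=7 S2=32 S3=6 blocked=[]

Answer: 36 7 32 6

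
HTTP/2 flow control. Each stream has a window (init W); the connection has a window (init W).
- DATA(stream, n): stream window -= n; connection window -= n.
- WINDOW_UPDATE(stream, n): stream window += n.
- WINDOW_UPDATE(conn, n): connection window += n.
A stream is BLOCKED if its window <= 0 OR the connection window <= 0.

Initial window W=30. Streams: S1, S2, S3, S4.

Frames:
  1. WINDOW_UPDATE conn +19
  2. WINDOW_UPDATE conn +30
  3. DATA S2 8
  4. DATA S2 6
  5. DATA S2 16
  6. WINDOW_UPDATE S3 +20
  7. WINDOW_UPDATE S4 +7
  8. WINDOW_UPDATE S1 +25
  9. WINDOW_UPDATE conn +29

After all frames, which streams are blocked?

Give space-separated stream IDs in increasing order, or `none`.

Op 1: conn=49 S1=30 S2=30 S3=30 S4=30 blocked=[]
Op 2: conn=79 S1=30 S2=30 S3=30 S4=30 blocked=[]
Op 3: conn=71 S1=30 S2=22 S3=30 S4=30 blocked=[]
Op 4: conn=65 S1=30 S2=16 S3=30 S4=30 blocked=[]
Op 5: conn=49 S1=30 S2=0 S3=30 S4=30 blocked=[2]
Op 6: conn=49 S1=30 S2=0 S3=50 S4=30 blocked=[2]
Op 7: conn=49 S1=30 S2=0 S3=50 S4=37 blocked=[2]
Op 8: conn=49 S1=55 S2=0 S3=50 S4=37 blocked=[2]
Op 9: conn=78 S1=55 S2=0 S3=50 S4=37 blocked=[2]

Answer: S2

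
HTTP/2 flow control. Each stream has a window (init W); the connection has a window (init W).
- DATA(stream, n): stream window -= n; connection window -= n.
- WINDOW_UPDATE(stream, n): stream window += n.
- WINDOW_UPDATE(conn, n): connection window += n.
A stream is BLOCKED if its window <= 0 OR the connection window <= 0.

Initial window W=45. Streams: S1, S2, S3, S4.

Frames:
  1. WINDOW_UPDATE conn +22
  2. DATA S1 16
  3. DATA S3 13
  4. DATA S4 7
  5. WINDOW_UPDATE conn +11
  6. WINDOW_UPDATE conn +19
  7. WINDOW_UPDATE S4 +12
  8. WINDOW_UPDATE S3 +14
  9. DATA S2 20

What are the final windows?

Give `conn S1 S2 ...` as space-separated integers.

Op 1: conn=67 S1=45 S2=45 S3=45 S4=45 blocked=[]
Op 2: conn=51 S1=29 S2=45 S3=45 S4=45 blocked=[]
Op 3: conn=38 S1=29 S2=45 S3=32 S4=45 blocked=[]
Op 4: conn=31 S1=29 S2=45 S3=32 S4=38 blocked=[]
Op 5: conn=42 S1=29 S2=45 S3=32 S4=38 blocked=[]
Op 6: conn=61 S1=29 S2=45 S3=32 S4=38 blocked=[]
Op 7: conn=61 S1=29 S2=45 S3=32 S4=50 blocked=[]
Op 8: conn=61 S1=29 S2=45 S3=46 S4=50 blocked=[]
Op 9: conn=41 S1=29 S2=25 S3=46 S4=50 blocked=[]

Answer: 41 29 25 46 50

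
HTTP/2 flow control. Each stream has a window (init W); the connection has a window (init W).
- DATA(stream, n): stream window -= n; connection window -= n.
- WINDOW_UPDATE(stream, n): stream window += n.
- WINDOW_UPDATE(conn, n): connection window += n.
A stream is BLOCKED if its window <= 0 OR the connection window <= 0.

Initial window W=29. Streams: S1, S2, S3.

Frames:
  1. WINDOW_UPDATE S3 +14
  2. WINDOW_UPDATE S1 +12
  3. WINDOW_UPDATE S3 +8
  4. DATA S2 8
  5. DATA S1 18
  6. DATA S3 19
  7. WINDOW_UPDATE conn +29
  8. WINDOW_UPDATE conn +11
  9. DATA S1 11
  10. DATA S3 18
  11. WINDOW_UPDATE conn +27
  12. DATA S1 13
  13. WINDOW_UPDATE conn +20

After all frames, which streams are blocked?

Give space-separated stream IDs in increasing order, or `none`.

Op 1: conn=29 S1=29 S2=29 S3=43 blocked=[]
Op 2: conn=29 S1=41 S2=29 S3=43 blocked=[]
Op 3: conn=29 S1=41 S2=29 S3=51 blocked=[]
Op 4: conn=21 S1=41 S2=21 S3=51 blocked=[]
Op 5: conn=3 S1=23 S2=21 S3=51 blocked=[]
Op 6: conn=-16 S1=23 S2=21 S3=32 blocked=[1, 2, 3]
Op 7: conn=13 S1=23 S2=21 S3=32 blocked=[]
Op 8: conn=24 S1=23 S2=21 S3=32 blocked=[]
Op 9: conn=13 S1=12 S2=21 S3=32 blocked=[]
Op 10: conn=-5 S1=12 S2=21 S3=14 blocked=[1, 2, 3]
Op 11: conn=22 S1=12 S2=21 S3=14 blocked=[]
Op 12: conn=9 S1=-1 S2=21 S3=14 blocked=[1]
Op 13: conn=29 S1=-1 S2=21 S3=14 blocked=[1]

Answer: S1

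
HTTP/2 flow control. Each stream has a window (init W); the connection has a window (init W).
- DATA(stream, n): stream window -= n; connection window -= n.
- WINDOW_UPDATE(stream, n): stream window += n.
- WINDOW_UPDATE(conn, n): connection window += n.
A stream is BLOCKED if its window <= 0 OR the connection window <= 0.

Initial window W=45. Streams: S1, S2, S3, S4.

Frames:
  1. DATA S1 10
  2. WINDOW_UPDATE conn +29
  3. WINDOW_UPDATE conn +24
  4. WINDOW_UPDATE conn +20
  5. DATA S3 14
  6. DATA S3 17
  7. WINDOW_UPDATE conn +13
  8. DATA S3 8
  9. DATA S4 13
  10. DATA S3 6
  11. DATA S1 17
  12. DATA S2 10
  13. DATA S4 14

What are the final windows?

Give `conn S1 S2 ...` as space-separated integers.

Op 1: conn=35 S1=35 S2=45 S3=45 S4=45 blocked=[]
Op 2: conn=64 S1=35 S2=45 S3=45 S4=45 blocked=[]
Op 3: conn=88 S1=35 S2=45 S3=45 S4=45 blocked=[]
Op 4: conn=108 S1=35 S2=45 S3=45 S4=45 blocked=[]
Op 5: conn=94 S1=35 S2=45 S3=31 S4=45 blocked=[]
Op 6: conn=77 S1=35 S2=45 S3=14 S4=45 blocked=[]
Op 7: conn=90 S1=35 S2=45 S3=14 S4=45 blocked=[]
Op 8: conn=82 S1=35 S2=45 S3=6 S4=45 blocked=[]
Op 9: conn=69 S1=35 S2=45 S3=6 S4=32 blocked=[]
Op 10: conn=63 S1=35 S2=45 S3=0 S4=32 blocked=[3]
Op 11: conn=46 S1=18 S2=45 S3=0 S4=32 blocked=[3]
Op 12: conn=36 S1=18 S2=35 S3=0 S4=32 blocked=[3]
Op 13: conn=22 S1=18 S2=35 S3=0 S4=18 blocked=[3]

Answer: 22 18 35 0 18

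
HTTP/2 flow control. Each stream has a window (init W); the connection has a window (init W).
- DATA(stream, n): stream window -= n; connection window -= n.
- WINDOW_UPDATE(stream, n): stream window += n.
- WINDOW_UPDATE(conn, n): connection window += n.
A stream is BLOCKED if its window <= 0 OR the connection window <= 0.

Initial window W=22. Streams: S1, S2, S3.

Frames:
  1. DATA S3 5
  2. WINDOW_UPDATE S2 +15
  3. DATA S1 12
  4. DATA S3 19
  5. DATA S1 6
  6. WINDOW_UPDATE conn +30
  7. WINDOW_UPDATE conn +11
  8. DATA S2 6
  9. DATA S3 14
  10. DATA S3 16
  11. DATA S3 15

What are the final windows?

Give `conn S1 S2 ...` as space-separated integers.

Answer: -30 4 31 -47

Derivation:
Op 1: conn=17 S1=22 S2=22 S3=17 blocked=[]
Op 2: conn=17 S1=22 S2=37 S3=17 blocked=[]
Op 3: conn=5 S1=10 S2=37 S3=17 blocked=[]
Op 4: conn=-14 S1=10 S2=37 S3=-2 blocked=[1, 2, 3]
Op 5: conn=-20 S1=4 S2=37 S3=-2 blocked=[1, 2, 3]
Op 6: conn=10 S1=4 S2=37 S3=-2 blocked=[3]
Op 7: conn=21 S1=4 S2=37 S3=-2 blocked=[3]
Op 8: conn=15 S1=4 S2=31 S3=-2 blocked=[3]
Op 9: conn=1 S1=4 S2=31 S3=-16 blocked=[3]
Op 10: conn=-15 S1=4 S2=31 S3=-32 blocked=[1, 2, 3]
Op 11: conn=-30 S1=4 S2=31 S3=-47 blocked=[1, 2, 3]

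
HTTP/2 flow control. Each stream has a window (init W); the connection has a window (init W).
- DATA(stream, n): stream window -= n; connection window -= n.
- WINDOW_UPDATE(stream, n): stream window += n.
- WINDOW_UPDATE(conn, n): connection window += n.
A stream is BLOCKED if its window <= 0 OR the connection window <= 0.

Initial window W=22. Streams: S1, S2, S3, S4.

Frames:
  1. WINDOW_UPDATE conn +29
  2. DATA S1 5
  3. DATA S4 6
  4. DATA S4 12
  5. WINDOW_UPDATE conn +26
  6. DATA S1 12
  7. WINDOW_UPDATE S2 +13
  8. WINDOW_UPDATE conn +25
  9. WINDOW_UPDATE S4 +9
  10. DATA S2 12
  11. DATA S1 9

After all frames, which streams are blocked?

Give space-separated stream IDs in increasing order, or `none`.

Answer: S1

Derivation:
Op 1: conn=51 S1=22 S2=22 S3=22 S4=22 blocked=[]
Op 2: conn=46 S1=17 S2=22 S3=22 S4=22 blocked=[]
Op 3: conn=40 S1=17 S2=22 S3=22 S4=16 blocked=[]
Op 4: conn=28 S1=17 S2=22 S3=22 S4=4 blocked=[]
Op 5: conn=54 S1=17 S2=22 S3=22 S4=4 blocked=[]
Op 6: conn=42 S1=5 S2=22 S3=22 S4=4 blocked=[]
Op 7: conn=42 S1=5 S2=35 S3=22 S4=4 blocked=[]
Op 8: conn=67 S1=5 S2=35 S3=22 S4=4 blocked=[]
Op 9: conn=67 S1=5 S2=35 S3=22 S4=13 blocked=[]
Op 10: conn=55 S1=5 S2=23 S3=22 S4=13 blocked=[]
Op 11: conn=46 S1=-4 S2=23 S3=22 S4=13 blocked=[1]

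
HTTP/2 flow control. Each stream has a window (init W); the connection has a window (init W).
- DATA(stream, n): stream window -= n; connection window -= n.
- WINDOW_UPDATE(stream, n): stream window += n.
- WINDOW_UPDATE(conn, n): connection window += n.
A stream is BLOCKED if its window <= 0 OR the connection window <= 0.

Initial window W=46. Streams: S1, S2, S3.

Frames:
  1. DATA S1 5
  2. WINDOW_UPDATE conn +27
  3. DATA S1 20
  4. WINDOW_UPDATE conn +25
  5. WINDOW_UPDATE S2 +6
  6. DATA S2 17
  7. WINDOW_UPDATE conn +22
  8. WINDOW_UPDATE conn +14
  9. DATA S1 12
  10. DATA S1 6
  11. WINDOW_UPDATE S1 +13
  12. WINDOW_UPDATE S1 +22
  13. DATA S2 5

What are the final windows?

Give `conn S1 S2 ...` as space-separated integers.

Op 1: conn=41 S1=41 S2=46 S3=46 blocked=[]
Op 2: conn=68 S1=41 S2=46 S3=46 blocked=[]
Op 3: conn=48 S1=21 S2=46 S3=46 blocked=[]
Op 4: conn=73 S1=21 S2=46 S3=46 blocked=[]
Op 5: conn=73 S1=21 S2=52 S3=46 blocked=[]
Op 6: conn=56 S1=21 S2=35 S3=46 blocked=[]
Op 7: conn=78 S1=21 S2=35 S3=46 blocked=[]
Op 8: conn=92 S1=21 S2=35 S3=46 blocked=[]
Op 9: conn=80 S1=9 S2=35 S3=46 blocked=[]
Op 10: conn=74 S1=3 S2=35 S3=46 blocked=[]
Op 11: conn=74 S1=16 S2=35 S3=46 blocked=[]
Op 12: conn=74 S1=38 S2=35 S3=46 blocked=[]
Op 13: conn=69 S1=38 S2=30 S3=46 blocked=[]

Answer: 69 38 30 46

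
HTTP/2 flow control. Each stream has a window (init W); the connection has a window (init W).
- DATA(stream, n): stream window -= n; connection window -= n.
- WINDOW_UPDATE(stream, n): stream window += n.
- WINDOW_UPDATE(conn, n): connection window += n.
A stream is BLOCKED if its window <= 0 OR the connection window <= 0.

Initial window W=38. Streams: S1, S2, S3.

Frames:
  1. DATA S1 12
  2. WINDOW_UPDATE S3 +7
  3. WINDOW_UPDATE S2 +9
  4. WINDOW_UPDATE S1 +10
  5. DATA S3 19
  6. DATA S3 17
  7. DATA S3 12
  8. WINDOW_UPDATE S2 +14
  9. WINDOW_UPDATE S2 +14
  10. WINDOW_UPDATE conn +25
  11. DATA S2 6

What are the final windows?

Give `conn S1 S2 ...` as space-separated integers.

Answer: -3 36 69 -3

Derivation:
Op 1: conn=26 S1=26 S2=38 S3=38 blocked=[]
Op 2: conn=26 S1=26 S2=38 S3=45 blocked=[]
Op 3: conn=26 S1=26 S2=47 S3=45 blocked=[]
Op 4: conn=26 S1=36 S2=47 S3=45 blocked=[]
Op 5: conn=7 S1=36 S2=47 S3=26 blocked=[]
Op 6: conn=-10 S1=36 S2=47 S3=9 blocked=[1, 2, 3]
Op 7: conn=-22 S1=36 S2=47 S3=-3 blocked=[1, 2, 3]
Op 8: conn=-22 S1=36 S2=61 S3=-3 blocked=[1, 2, 3]
Op 9: conn=-22 S1=36 S2=75 S3=-3 blocked=[1, 2, 3]
Op 10: conn=3 S1=36 S2=75 S3=-3 blocked=[3]
Op 11: conn=-3 S1=36 S2=69 S3=-3 blocked=[1, 2, 3]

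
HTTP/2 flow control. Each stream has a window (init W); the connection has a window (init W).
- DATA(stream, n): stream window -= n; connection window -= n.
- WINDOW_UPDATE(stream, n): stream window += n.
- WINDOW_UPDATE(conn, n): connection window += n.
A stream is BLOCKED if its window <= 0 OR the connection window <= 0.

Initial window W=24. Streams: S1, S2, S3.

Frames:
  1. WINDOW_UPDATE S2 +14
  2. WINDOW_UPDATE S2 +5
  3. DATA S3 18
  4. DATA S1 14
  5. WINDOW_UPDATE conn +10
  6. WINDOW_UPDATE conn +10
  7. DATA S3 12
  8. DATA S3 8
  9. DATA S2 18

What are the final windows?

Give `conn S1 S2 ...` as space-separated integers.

Answer: -26 10 25 -14

Derivation:
Op 1: conn=24 S1=24 S2=38 S3=24 blocked=[]
Op 2: conn=24 S1=24 S2=43 S3=24 blocked=[]
Op 3: conn=6 S1=24 S2=43 S3=6 blocked=[]
Op 4: conn=-8 S1=10 S2=43 S3=6 blocked=[1, 2, 3]
Op 5: conn=2 S1=10 S2=43 S3=6 blocked=[]
Op 6: conn=12 S1=10 S2=43 S3=6 blocked=[]
Op 7: conn=0 S1=10 S2=43 S3=-6 blocked=[1, 2, 3]
Op 8: conn=-8 S1=10 S2=43 S3=-14 blocked=[1, 2, 3]
Op 9: conn=-26 S1=10 S2=25 S3=-14 blocked=[1, 2, 3]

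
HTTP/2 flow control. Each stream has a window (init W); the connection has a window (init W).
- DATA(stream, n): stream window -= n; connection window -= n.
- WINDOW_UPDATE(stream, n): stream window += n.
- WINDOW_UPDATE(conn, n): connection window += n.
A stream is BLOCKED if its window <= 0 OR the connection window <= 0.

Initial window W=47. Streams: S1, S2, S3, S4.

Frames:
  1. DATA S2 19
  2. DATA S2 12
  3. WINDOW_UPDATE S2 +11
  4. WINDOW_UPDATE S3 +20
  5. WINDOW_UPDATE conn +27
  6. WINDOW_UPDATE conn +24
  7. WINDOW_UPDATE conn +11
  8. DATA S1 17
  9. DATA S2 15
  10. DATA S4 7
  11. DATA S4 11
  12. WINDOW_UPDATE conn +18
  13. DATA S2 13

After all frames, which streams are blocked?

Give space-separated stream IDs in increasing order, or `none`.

Answer: S2

Derivation:
Op 1: conn=28 S1=47 S2=28 S3=47 S4=47 blocked=[]
Op 2: conn=16 S1=47 S2=16 S3=47 S4=47 blocked=[]
Op 3: conn=16 S1=47 S2=27 S3=47 S4=47 blocked=[]
Op 4: conn=16 S1=47 S2=27 S3=67 S4=47 blocked=[]
Op 5: conn=43 S1=47 S2=27 S3=67 S4=47 blocked=[]
Op 6: conn=67 S1=47 S2=27 S3=67 S4=47 blocked=[]
Op 7: conn=78 S1=47 S2=27 S3=67 S4=47 blocked=[]
Op 8: conn=61 S1=30 S2=27 S3=67 S4=47 blocked=[]
Op 9: conn=46 S1=30 S2=12 S3=67 S4=47 blocked=[]
Op 10: conn=39 S1=30 S2=12 S3=67 S4=40 blocked=[]
Op 11: conn=28 S1=30 S2=12 S3=67 S4=29 blocked=[]
Op 12: conn=46 S1=30 S2=12 S3=67 S4=29 blocked=[]
Op 13: conn=33 S1=30 S2=-1 S3=67 S4=29 blocked=[2]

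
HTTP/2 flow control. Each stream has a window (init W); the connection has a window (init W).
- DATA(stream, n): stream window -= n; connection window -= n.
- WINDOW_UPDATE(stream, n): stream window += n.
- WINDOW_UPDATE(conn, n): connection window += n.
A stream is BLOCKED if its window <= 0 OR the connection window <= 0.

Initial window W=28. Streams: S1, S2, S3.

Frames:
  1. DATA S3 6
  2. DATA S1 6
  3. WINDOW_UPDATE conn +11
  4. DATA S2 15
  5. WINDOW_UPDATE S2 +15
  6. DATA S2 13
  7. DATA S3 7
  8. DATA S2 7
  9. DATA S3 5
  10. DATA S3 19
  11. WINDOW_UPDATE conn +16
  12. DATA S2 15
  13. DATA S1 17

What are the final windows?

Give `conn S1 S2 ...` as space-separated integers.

Answer: -55 5 -7 -9

Derivation:
Op 1: conn=22 S1=28 S2=28 S3=22 blocked=[]
Op 2: conn=16 S1=22 S2=28 S3=22 blocked=[]
Op 3: conn=27 S1=22 S2=28 S3=22 blocked=[]
Op 4: conn=12 S1=22 S2=13 S3=22 blocked=[]
Op 5: conn=12 S1=22 S2=28 S3=22 blocked=[]
Op 6: conn=-1 S1=22 S2=15 S3=22 blocked=[1, 2, 3]
Op 7: conn=-8 S1=22 S2=15 S3=15 blocked=[1, 2, 3]
Op 8: conn=-15 S1=22 S2=8 S3=15 blocked=[1, 2, 3]
Op 9: conn=-20 S1=22 S2=8 S3=10 blocked=[1, 2, 3]
Op 10: conn=-39 S1=22 S2=8 S3=-9 blocked=[1, 2, 3]
Op 11: conn=-23 S1=22 S2=8 S3=-9 blocked=[1, 2, 3]
Op 12: conn=-38 S1=22 S2=-7 S3=-9 blocked=[1, 2, 3]
Op 13: conn=-55 S1=5 S2=-7 S3=-9 blocked=[1, 2, 3]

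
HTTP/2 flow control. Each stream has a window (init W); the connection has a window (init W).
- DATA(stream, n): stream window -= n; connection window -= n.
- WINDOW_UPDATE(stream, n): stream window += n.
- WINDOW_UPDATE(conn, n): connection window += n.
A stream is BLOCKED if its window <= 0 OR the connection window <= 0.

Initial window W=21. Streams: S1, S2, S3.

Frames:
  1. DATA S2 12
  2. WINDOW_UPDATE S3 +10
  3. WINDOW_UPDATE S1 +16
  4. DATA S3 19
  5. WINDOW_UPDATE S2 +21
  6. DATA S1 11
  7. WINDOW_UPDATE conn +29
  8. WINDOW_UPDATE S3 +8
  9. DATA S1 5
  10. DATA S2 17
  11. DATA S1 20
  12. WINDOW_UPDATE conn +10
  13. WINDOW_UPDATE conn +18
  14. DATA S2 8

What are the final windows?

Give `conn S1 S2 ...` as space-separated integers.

Op 1: conn=9 S1=21 S2=9 S3=21 blocked=[]
Op 2: conn=9 S1=21 S2=9 S3=31 blocked=[]
Op 3: conn=9 S1=37 S2=9 S3=31 blocked=[]
Op 4: conn=-10 S1=37 S2=9 S3=12 blocked=[1, 2, 3]
Op 5: conn=-10 S1=37 S2=30 S3=12 blocked=[1, 2, 3]
Op 6: conn=-21 S1=26 S2=30 S3=12 blocked=[1, 2, 3]
Op 7: conn=8 S1=26 S2=30 S3=12 blocked=[]
Op 8: conn=8 S1=26 S2=30 S3=20 blocked=[]
Op 9: conn=3 S1=21 S2=30 S3=20 blocked=[]
Op 10: conn=-14 S1=21 S2=13 S3=20 blocked=[1, 2, 3]
Op 11: conn=-34 S1=1 S2=13 S3=20 blocked=[1, 2, 3]
Op 12: conn=-24 S1=1 S2=13 S3=20 blocked=[1, 2, 3]
Op 13: conn=-6 S1=1 S2=13 S3=20 blocked=[1, 2, 3]
Op 14: conn=-14 S1=1 S2=5 S3=20 blocked=[1, 2, 3]

Answer: -14 1 5 20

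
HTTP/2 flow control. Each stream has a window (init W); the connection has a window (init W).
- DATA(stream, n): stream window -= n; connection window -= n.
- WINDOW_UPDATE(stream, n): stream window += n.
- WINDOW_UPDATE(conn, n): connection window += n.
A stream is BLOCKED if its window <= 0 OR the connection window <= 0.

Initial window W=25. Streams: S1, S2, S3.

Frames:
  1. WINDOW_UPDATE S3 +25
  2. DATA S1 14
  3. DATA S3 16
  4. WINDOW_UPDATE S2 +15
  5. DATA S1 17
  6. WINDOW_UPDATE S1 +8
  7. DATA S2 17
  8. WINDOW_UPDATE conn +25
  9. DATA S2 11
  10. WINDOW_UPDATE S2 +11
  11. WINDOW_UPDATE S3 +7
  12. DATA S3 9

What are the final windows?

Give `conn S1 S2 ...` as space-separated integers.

Op 1: conn=25 S1=25 S2=25 S3=50 blocked=[]
Op 2: conn=11 S1=11 S2=25 S3=50 blocked=[]
Op 3: conn=-5 S1=11 S2=25 S3=34 blocked=[1, 2, 3]
Op 4: conn=-5 S1=11 S2=40 S3=34 blocked=[1, 2, 3]
Op 5: conn=-22 S1=-6 S2=40 S3=34 blocked=[1, 2, 3]
Op 6: conn=-22 S1=2 S2=40 S3=34 blocked=[1, 2, 3]
Op 7: conn=-39 S1=2 S2=23 S3=34 blocked=[1, 2, 3]
Op 8: conn=-14 S1=2 S2=23 S3=34 blocked=[1, 2, 3]
Op 9: conn=-25 S1=2 S2=12 S3=34 blocked=[1, 2, 3]
Op 10: conn=-25 S1=2 S2=23 S3=34 blocked=[1, 2, 3]
Op 11: conn=-25 S1=2 S2=23 S3=41 blocked=[1, 2, 3]
Op 12: conn=-34 S1=2 S2=23 S3=32 blocked=[1, 2, 3]

Answer: -34 2 23 32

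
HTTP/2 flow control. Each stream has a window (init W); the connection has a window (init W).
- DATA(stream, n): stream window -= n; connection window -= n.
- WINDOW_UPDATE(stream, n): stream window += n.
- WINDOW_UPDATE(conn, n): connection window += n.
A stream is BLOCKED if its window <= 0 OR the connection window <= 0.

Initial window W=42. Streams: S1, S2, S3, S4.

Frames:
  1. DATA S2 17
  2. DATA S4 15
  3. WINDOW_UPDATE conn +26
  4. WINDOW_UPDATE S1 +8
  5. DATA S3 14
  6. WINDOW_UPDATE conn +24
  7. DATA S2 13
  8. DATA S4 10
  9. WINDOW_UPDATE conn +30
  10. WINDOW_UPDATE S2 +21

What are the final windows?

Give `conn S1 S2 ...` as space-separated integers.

Answer: 53 50 33 28 17

Derivation:
Op 1: conn=25 S1=42 S2=25 S3=42 S4=42 blocked=[]
Op 2: conn=10 S1=42 S2=25 S3=42 S4=27 blocked=[]
Op 3: conn=36 S1=42 S2=25 S3=42 S4=27 blocked=[]
Op 4: conn=36 S1=50 S2=25 S3=42 S4=27 blocked=[]
Op 5: conn=22 S1=50 S2=25 S3=28 S4=27 blocked=[]
Op 6: conn=46 S1=50 S2=25 S3=28 S4=27 blocked=[]
Op 7: conn=33 S1=50 S2=12 S3=28 S4=27 blocked=[]
Op 8: conn=23 S1=50 S2=12 S3=28 S4=17 blocked=[]
Op 9: conn=53 S1=50 S2=12 S3=28 S4=17 blocked=[]
Op 10: conn=53 S1=50 S2=33 S3=28 S4=17 blocked=[]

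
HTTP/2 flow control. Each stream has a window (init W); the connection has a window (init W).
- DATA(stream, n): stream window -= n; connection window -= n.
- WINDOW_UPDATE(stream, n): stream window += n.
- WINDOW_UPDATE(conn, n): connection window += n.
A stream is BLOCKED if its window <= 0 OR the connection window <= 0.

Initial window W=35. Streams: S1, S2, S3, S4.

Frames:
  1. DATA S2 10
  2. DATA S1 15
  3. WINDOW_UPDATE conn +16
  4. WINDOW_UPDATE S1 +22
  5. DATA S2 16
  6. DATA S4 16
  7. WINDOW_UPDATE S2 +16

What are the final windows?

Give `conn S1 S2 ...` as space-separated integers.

Answer: -6 42 25 35 19

Derivation:
Op 1: conn=25 S1=35 S2=25 S3=35 S4=35 blocked=[]
Op 2: conn=10 S1=20 S2=25 S3=35 S4=35 blocked=[]
Op 3: conn=26 S1=20 S2=25 S3=35 S4=35 blocked=[]
Op 4: conn=26 S1=42 S2=25 S3=35 S4=35 blocked=[]
Op 5: conn=10 S1=42 S2=9 S3=35 S4=35 blocked=[]
Op 6: conn=-6 S1=42 S2=9 S3=35 S4=19 blocked=[1, 2, 3, 4]
Op 7: conn=-6 S1=42 S2=25 S3=35 S4=19 blocked=[1, 2, 3, 4]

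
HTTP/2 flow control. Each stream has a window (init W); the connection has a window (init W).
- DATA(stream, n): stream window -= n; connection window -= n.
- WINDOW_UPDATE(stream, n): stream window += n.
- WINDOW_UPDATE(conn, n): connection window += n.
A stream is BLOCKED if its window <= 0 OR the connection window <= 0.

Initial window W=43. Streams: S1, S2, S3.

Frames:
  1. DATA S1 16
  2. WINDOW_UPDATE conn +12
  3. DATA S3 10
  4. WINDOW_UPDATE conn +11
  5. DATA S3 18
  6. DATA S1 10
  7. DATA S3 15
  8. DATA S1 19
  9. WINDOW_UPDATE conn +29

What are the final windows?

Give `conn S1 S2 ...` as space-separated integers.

Op 1: conn=27 S1=27 S2=43 S3=43 blocked=[]
Op 2: conn=39 S1=27 S2=43 S3=43 blocked=[]
Op 3: conn=29 S1=27 S2=43 S3=33 blocked=[]
Op 4: conn=40 S1=27 S2=43 S3=33 blocked=[]
Op 5: conn=22 S1=27 S2=43 S3=15 blocked=[]
Op 6: conn=12 S1=17 S2=43 S3=15 blocked=[]
Op 7: conn=-3 S1=17 S2=43 S3=0 blocked=[1, 2, 3]
Op 8: conn=-22 S1=-2 S2=43 S3=0 blocked=[1, 2, 3]
Op 9: conn=7 S1=-2 S2=43 S3=0 blocked=[1, 3]

Answer: 7 -2 43 0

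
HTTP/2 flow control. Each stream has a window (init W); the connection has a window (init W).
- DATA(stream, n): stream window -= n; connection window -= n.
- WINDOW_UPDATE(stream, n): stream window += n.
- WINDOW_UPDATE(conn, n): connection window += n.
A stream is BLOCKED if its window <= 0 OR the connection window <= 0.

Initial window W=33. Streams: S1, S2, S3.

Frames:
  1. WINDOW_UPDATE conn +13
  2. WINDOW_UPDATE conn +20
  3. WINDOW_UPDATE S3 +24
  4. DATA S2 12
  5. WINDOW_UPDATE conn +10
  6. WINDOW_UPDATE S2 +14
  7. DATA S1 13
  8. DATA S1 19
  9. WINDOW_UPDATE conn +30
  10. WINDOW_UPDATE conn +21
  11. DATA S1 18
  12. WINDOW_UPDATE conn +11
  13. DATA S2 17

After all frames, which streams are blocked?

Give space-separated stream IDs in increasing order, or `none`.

Answer: S1

Derivation:
Op 1: conn=46 S1=33 S2=33 S3=33 blocked=[]
Op 2: conn=66 S1=33 S2=33 S3=33 blocked=[]
Op 3: conn=66 S1=33 S2=33 S3=57 blocked=[]
Op 4: conn=54 S1=33 S2=21 S3=57 blocked=[]
Op 5: conn=64 S1=33 S2=21 S3=57 blocked=[]
Op 6: conn=64 S1=33 S2=35 S3=57 blocked=[]
Op 7: conn=51 S1=20 S2=35 S3=57 blocked=[]
Op 8: conn=32 S1=1 S2=35 S3=57 blocked=[]
Op 9: conn=62 S1=1 S2=35 S3=57 blocked=[]
Op 10: conn=83 S1=1 S2=35 S3=57 blocked=[]
Op 11: conn=65 S1=-17 S2=35 S3=57 blocked=[1]
Op 12: conn=76 S1=-17 S2=35 S3=57 blocked=[1]
Op 13: conn=59 S1=-17 S2=18 S3=57 blocked=[1]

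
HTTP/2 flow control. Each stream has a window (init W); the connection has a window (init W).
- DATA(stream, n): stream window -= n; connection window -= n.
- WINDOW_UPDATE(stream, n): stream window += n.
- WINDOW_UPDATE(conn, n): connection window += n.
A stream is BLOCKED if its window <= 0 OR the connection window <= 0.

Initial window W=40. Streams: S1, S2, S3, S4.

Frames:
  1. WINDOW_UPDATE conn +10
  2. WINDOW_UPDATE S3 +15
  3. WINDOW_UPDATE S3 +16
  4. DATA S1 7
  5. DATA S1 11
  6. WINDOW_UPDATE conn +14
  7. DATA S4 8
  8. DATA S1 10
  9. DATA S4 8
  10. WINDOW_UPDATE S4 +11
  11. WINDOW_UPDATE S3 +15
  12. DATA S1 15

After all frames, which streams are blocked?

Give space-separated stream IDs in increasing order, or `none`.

Op 1: conn=50 S1=40 S2=40 S3=40 S4=40 blocked=[]
Op 2: conn=50 S1=40 S2=40 S3=55 S4=40 blocked=[]
Op 3: conn=50 S1=40 S2=40 S3=71 S4=40 blocked=[]
Op 4: conn=43 S1=33 S2=40 S3=71 S4=40 blocked=[]
Op 5: conn=32 S1=22 S2=40 S3=71 S4=40 blocked=[]
Op 6: conn=46 S1=22 S2=40 S3=71 S4=40 blocked=[]
Op 7: conn=38 S1=22 S2=40 S3=71 S4=32 blocked=[]
Op 8: conn=28 S1=12 S2=40 S3=71 S4=32 blocked=[]
Op 9: conn=20 S1=12 S2=40 S3=71 S4=24 blocked=[]
Op 10: conn=20 S1=12 S2=40 S3=71 S4=35 blocked=[]
Op 11: conn=20 S1=12 S2=40 S3=86 S4=35 blocked=[]
Op 12: conn=5 S1=-3 S2=40 S3=86 S4=35 blocked=[1]

Answer: S1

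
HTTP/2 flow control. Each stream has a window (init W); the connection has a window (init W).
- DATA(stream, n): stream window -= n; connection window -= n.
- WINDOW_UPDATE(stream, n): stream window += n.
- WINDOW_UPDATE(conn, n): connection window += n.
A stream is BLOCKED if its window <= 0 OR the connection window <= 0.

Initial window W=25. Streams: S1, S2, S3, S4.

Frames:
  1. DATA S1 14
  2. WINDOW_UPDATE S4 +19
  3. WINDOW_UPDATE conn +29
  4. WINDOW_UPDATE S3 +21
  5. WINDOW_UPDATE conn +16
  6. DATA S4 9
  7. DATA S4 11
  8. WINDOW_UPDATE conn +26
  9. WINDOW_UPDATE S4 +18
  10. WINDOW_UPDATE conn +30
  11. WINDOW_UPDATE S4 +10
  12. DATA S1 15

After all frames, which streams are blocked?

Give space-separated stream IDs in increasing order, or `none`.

Answer: S1

Derivation:
Op 1: conn=11 S1=11 S2=25 S3=25 S4=25 blocked=[]
Op 2: conn=11 S1=11 S2=25 S3=25 S4=44 blocked=[]
Op 3: conn=40 S1=11 S2=25 S3=25 S4=44 blocked=[]
Op 4: conn=40 S1=11 S2=25 S3=46 S4=44 blocked=[]
Op 5: conn=56 S1=11 S2=25 S3=46 S4=44 blocked=[]
Op 6: conn=47 S1=11 S2=25 S3=46 S4=35 blocked=[]
Op 7: conn=36 S1=11 S2=25 S3=46 S4=24 blocked=[]
Op 8: conn=62 S1=11 S2=25 S3=46 S4=24 blocked=[]
Op 9: conn=62 S1=11 S2=25 S3=46 S4=42 blocked=[]
Op 10: conn=92 S1=11 S2=25 S3=46 S4=42 blocked=[]
Op 11: conn=92 S1=11 S2=25 S3=46 S4=52 blocked=[]
Op 12: conn=77 S1=-4 S2=25 S3=46 S4=52 blocked=[1]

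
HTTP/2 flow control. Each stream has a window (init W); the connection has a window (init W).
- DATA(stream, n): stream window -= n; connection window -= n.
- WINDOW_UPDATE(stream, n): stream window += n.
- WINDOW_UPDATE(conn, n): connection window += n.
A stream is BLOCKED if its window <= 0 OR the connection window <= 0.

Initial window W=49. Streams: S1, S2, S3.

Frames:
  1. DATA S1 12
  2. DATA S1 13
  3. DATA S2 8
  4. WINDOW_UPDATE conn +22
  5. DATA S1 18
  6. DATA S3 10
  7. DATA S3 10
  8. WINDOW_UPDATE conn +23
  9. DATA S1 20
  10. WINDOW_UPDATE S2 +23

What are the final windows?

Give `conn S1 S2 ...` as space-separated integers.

Op 1: conn=37 S1=37 S2=49 S3=49 blocked=[]
Op 2: conn=24 S1=24 S2=49 S3=49 blocked=[]
Op 3: conn=16 S1=24 S2=41 S3=49 blocked=[]
Op 4: conn=38 S1=24 S2=41 S3=49 blocked=[]
Op 5: conn=20 S1=6 S2=41 S3=49 blocked=[]
Op 6: conn=10 S1=6 S2=41 S3=39 blocked=[]
Op 7: conn=0 S1=6 S2=41 S3=29 blocked=[1, 2, 3]
Op 8: conn=23 S1=6 S2=41 S3=29 blocked=[]
Op 9: conn=3 S1=-14 S2=41 S3=29 blocked=[1]
Op 10: conn=3 S1=-14 S2=64 S3=29 blocked=[1]

Answer: 3 -14 64 29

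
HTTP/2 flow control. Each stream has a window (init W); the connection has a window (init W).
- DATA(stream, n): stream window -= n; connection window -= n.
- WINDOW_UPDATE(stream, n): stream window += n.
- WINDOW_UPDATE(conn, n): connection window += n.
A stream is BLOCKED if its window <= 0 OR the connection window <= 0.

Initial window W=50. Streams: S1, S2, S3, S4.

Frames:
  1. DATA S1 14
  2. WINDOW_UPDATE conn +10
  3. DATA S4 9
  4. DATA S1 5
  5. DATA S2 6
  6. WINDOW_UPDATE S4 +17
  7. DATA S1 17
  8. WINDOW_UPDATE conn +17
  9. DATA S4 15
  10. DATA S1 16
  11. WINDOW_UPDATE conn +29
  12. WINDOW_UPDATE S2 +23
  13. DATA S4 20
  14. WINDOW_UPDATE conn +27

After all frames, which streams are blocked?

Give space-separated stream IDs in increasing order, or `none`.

Op 1: conn=36 S1=36 S2=50 S3=50 S4=50 blocked=[]
Op 2: conn=46 S1=36 S2=50 S3=50 S4=50 blocked=[]
Op 3: conn=37 S1=36 S2=50 S3=50 S4=41 blocked=[]
Op 4: conn=32 S1=31 S2=50 S3=50 S4=41 blocked=[]
Op 5: conn=26 S1=31 S2=44 S3=50 S4=41 blocked=[]
Op 6: conn=26 S1=31 S2=44 S3=50 S4=58 blocked=[]
Op 7: conn=9 S1=14 S2=44 S3=50 S4=58 blocked=[]
Op 8: conn=26 S1=14 S2=44 S3=50 S4=58 blocked=[]
Op 9: conn=11 S1=14 S2=44 S3=50 S4=43 blocked=[]
Op 10: conn=-5 S1=-2 S2=44 S3=50 S4=43 blocked=[1, 2, 3, 4]
Op 11: conn=24 S1=-2 S2=44 S3=50 S4=43 blocked=[1]
Op 12: conn=24 S1=-2 S2=67 S3=50 S4=43 blocked=[1]
Op 13: conn=4 S1=-2 S2=67 S3=50 S4=23 blocked=[1]
Op 14: conn=31 S1=-2 S2=67 S3=50 S4=23 blocked=[1]

Answer: S1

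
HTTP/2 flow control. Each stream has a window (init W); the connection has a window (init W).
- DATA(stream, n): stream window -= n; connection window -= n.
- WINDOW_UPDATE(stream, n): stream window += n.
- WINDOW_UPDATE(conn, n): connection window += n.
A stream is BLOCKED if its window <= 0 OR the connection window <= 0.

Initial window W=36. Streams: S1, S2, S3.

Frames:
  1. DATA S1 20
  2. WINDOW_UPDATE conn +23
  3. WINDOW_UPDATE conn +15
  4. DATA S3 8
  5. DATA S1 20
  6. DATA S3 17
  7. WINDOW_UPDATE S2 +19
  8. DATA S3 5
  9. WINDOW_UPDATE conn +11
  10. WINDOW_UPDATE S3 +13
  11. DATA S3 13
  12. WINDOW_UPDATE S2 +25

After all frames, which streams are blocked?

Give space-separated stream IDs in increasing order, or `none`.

Op 1: conn=16 S1=16 S2=36 S3=36 blocked=[]
Op 2: conn=39 S1=16 S2=36 S3=36 blocked=[]
Op 3: conn=54 S1=16 S2=36 S3=36 blocked=[]
Op 4: conn=46 S1=16 S2=36 S3=28 blocked=[]
Op 5: conn=26 S1=-4 S2=36 S3=28 blocked=[1]
Op 6: conn=9 S1=-4 S2=36 S3=11 blocked=[1]
Op 7: conn=9 S1=-4 S2=55 S3=11 blocked=[1]
Op 8: conn=4 S1=-4 S2=55 S3=6 blocked=[1]
Op 9: conn=15 S1=-4 S2=55 S3=6 blocked=[1]
Op 10: conn=15 S1=-4 S2=55 S3=19 blocked=[1]
Op 11: conn=2 S1=-4 S2=55 S3=6 blocked=[1]
Op 12: conn=2 S1=-4 S2=80 S3=6 blocked=[1]

Answer: S1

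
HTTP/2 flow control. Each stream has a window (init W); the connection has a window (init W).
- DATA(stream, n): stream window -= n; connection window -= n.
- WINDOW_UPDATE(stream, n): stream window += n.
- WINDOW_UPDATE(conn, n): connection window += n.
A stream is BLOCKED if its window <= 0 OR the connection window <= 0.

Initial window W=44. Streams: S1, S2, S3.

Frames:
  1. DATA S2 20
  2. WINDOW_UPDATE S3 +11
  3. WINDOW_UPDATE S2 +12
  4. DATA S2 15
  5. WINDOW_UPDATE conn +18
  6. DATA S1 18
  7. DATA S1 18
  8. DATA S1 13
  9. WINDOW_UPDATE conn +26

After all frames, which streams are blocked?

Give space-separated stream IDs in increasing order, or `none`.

Answer: S1

Derivation:
Op 1: conn=24 S1=44 S2=24 S3=44 blocked=[]
Op 2: conn=24 S1=44 S2=24 S3=55 blocked=[]
Op 3: conn=24 S1=44 S2=36 S3=55 blocked=[]
Op 4: conn=9 S1=44 S2=21 S3=55 blocked=[]
Op 5: conn=27 S1=44 S2=21 S3=55 blocked=[]
Op 6: conn=9 S1=26 S2=21 S3=55 blocked=[]
Op 7: conn=-9 S1=8 S2=21 S3=55 blocked=[1, 2, 3]
Op 8: conn=-22 S1=-5 S2=21 S3=55 blocked=[1, 2, 3]
Op 9: conn=4 S1=-5 S2=21 S3=55 blocked=[1]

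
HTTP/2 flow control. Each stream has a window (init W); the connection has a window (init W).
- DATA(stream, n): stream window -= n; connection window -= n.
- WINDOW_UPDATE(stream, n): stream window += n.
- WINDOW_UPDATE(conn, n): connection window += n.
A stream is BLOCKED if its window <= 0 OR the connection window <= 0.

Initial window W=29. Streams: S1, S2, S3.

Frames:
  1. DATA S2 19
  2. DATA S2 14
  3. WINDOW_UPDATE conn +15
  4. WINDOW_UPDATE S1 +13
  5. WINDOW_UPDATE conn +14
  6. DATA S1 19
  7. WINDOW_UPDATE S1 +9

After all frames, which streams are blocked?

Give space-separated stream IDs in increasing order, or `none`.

Op 1: conn=10 S1=29 S2=10 S3=29 blocked=[]
Op 2: conn=-4 S1=29 S2=-4 S3=29 blocked=[1, 2, 3]
Op 3: conn=11 S1=29 S2=-4 S3=29 blocked=[2]
Op 4: conn=11 S1=42 S2=-4 S3=29 blocked=[2]
Op 5: conn=25 S1=42 S2=-4 S3=29 blocked=[2]
Op 6: conn=6 S1=23 S2=-4 S3=29 blocked=[2]
Op 7: conn=6 S1=32 S2=-4 S3=29 blocked=[2]

Answer: S2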